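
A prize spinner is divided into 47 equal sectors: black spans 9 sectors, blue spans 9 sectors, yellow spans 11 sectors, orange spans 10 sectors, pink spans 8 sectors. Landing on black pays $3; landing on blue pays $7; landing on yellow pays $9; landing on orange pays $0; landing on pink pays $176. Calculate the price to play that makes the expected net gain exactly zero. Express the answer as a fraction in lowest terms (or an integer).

E[payout] = (9/47)·3 + (9/47)·7 + (11/47)·9 + (10/47)·0 + (8/47)·176 = 1597/47
Fair fee = E[payout] = 1597/47

1597/47 dollars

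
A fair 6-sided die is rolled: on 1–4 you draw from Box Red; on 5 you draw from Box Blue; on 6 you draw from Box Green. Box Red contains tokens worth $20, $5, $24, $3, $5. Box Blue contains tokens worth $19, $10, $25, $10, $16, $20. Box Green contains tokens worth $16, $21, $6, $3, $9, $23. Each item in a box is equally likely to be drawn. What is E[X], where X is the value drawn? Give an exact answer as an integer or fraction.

1129/90 dollars

E[X | Box Red] = (20 + 5 + 24 + 3 + 5)/5 = 57/5
E[X | Box Blue] = (19 + 10 + 25 + 10 + 16 + 20)/6 = 50/3
E[X | Box Green] = (16 + 21 + 6 + 3 + 9 + 23)/6 = 13
E[X] = (2/3)·57/5 + (1/6)·50/3 + (1/6)·13 = 1129/90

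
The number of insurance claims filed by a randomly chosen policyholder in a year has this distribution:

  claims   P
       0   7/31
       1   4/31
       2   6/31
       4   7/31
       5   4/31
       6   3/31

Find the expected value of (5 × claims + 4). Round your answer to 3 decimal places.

17.226

E[5x+4] = (7/31)·4 + (4/31)·9 + (6/31)·14 + (7/31)·24 + (4/31)·29 + (3/31)·34
     = 534/31 ≈ 17.226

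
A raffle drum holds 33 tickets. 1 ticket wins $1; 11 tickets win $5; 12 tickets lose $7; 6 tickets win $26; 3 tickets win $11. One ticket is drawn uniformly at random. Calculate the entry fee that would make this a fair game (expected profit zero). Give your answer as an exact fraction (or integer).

161/33 dollars

E[payout] = (1/33)·1 + (11/33)·5 + (12/33)·(-7) + (6/33)·26 + (3/33)·11 = 161/33
Fair fee = E[payout] = 161/33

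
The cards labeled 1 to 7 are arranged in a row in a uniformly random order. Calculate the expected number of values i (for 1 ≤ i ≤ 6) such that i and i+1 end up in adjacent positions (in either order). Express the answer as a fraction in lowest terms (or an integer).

For each i ∈ {1,…,6}, let Xᵢ = 1 if i and i+1 are adjacent. P(Xᵢ=1) = 2·(7−1)!/7! = 2/7.
By linearity, E[ΣXᵢ] = (6)·(2/7) = 12/7.

12/7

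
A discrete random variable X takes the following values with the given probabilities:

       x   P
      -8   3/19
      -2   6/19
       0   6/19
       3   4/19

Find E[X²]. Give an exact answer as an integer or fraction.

252/19

E[X²] = (3/19)·64 + (6/19)·4 + (6/19)·0 + (4/19)·9
     = 252/19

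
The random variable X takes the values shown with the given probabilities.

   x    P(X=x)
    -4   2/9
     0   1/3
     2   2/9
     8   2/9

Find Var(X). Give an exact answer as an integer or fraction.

152/9

E[X] = (2/9)·(-4) + (1/3)·0 + (2/9)·2 + (2/9)·8 = 4/3
E[X²] = (2/9)·16 + (1/3)·0 + (2/9)·4 + (2/9)·64 = 56/3
Var(X) = 56/3 − (4/3)² = 152/9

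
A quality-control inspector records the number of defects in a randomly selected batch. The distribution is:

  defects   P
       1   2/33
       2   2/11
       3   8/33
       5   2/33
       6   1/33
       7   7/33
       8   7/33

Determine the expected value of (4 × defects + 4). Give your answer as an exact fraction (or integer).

256/11

E[4x+4] = (2/33)·8 + (2/11)·12 + (8/33)·16 + (2/33)·24 + (1/33)·28 + (7/33)·32 + (7/33)·36
     = 256/11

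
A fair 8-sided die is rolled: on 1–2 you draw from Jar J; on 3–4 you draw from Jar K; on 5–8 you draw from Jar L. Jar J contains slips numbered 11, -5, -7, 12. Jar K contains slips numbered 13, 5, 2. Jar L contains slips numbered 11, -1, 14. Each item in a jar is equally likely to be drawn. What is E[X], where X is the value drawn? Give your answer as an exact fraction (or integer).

305/48

E[X | Jar J] = (11 − 5 − 7 + 12)/4 = 11/4
E[X | Jar K] = (13 + 5 + 2)/3 = 20/3
E[X | Jar L] = (11 − 1 + 14)/3 = 8
E[X] = (1/4)·11/4 + (1/4)·20/3 + (1/2)·8 = 305/48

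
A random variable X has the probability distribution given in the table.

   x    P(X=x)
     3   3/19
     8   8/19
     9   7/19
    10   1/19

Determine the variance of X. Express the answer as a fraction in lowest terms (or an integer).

E[X] = (3/19)·3 + (8/19)·8 + (7/19)·9 + (1/19)·10 = 146/19
E[X²] = (3/19)·9 + (8/19)·64 + (7/19)·81 + (1/19)·100 = 1206/19
Var(X) = 1206/19 − (146/19)² = 1598/361

1598/361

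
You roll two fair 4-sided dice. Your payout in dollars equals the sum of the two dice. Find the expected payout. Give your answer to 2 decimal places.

Distribution of the sum of the two dice: 2 w.p. 1/16, 3 w.p. 1/8, 4 w.p. 3/16, 5 w.p. 1/4, 6 w.p. 3/16, 7 w.p. 1/8, …
E[payout] = (1/16)·2 + (1/8)·3 + (3/16)·4 + (1/4)·5 + (3/16)·6 + (1/8)·7 + (1/16)·8 = 5
≈ $5.00

$5.00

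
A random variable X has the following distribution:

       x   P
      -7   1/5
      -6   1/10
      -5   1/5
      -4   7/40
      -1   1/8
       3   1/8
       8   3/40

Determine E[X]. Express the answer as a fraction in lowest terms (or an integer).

-57/20

E[X] = (1/5)·(-7) + (1/10)·(-6) + (1/5)·(-5) + (7/40)·(-4) + (1/8)·(-1) + (1/8)·3 + (3/40)·8
     = -57/20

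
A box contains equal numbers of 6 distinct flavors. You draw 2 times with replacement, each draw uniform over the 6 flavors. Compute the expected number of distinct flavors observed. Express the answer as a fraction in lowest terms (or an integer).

11/6

Let Xⱼ=1 if type j appears at least once. P(Xⱼ=1) = 1 − ((6−1)/6)^2 = 11/36.
E[#distinct] = 6·11/36 = 11/6.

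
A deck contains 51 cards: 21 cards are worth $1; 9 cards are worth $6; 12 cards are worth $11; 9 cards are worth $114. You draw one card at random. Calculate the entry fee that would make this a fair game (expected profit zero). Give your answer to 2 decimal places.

E[payout] = (21/51)·1 + (9/51)·6 + (12/51)·11 + (9/51)·114 = 411/17
Fair fee = E[payout] = 411/17 ≈ $24.18

$24.18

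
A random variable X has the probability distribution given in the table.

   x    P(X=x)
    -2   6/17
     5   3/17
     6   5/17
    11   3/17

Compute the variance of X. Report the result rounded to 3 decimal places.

E[X] = (6/17)·(-2) + (3/17)·5 + (5/17)·6 + (3/17)·11 = 66/17
E[X²] = (6/17)·4 + (3/17)·25 + (5/17)·36 + (3/17)·121 = 642/17
Var(X) = 642/17 − (66/17)² = 6558/289 ≈ 22.692

22.692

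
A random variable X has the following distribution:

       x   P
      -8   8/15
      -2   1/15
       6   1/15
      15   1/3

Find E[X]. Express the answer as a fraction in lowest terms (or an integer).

E[X] = (8/15)·(-8) + (1/15)·(-2) + (1/15)·6 + (1/3)·15
     = 1

1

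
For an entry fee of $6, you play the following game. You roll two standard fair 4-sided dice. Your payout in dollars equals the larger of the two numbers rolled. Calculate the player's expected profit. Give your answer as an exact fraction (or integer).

Distribution of the larger of the two numbers rolled: 1 w.p. 1/16, 2 w.p. 3/16, 3 w.p. 5/16, 4 w.p. 7/16
E[payout] = (1/16)·1 + (3/16)·2 + (5/16)·3 + (7/16)·4 = 25/8
Expected profit = 25/8 − 6 = -23/8

-23/8 dollars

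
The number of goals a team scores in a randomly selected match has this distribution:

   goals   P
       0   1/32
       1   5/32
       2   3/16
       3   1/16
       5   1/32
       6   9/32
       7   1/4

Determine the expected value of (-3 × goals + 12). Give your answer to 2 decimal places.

-0.94

E[-3x+12] = (1/32)·12 + (5/32)·9 + (3/16)·6 + (1/16)·3 + (1/32)·(-3) + (9/32)·(-6) + (1/4)·(-9)
     = -15/16 ≈ -0.94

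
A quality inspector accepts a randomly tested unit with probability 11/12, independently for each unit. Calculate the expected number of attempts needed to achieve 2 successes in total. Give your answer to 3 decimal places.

2.182

By linearity (sum of 2 independent geometric waits), E[trials] = 2/p = 2/(11/12) = 24/11.
≈ 2.182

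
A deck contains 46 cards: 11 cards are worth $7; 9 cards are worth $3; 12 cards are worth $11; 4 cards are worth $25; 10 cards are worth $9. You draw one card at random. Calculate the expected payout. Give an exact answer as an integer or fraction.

E[payout] = (11/46)·7 + (9/46)·3 + (12/46)·11 + (4/46)·25 + (10/46)·9 = 213/23

213/23 dollars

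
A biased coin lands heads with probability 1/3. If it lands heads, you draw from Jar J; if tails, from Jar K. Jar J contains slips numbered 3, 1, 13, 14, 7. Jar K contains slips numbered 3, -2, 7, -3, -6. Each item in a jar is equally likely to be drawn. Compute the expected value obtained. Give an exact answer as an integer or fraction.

E[X | Jar J] = (3 + 1 + 13 + 14 + 7)/5 = 38/5
E[X | Jar K] = (3 − 2 + 7 − 3 − 6)/5 = -1/5
E[X] = (1/3)·38/5 + (2/3)·(-1/5) = 12/5

12/5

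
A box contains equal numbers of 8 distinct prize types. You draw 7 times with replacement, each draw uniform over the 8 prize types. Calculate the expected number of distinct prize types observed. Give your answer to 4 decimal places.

4.8584

Let Xⱼ=1 if type j appears at least once. P(Xⱼ=1) = 1 − ((8−1)/8)^7 = 1273609/2097152.
E[#distinct] = 8·1273609/2097152 = 1273609/262144.
≈ 4.8584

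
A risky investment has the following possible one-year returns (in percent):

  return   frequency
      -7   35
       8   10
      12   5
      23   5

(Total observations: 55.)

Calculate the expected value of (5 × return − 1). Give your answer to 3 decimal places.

-0.091

Total = 55, so P(return=-7) = 35/55, etc.
E[5x-1] = (7/11)·(-36) + (2/11)·39 + (1/11)·59 + (1/11)·114
     = -1/11 ≈ -0.091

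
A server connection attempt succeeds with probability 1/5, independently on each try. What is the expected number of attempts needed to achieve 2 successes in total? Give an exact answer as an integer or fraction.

By linearity (sum of 2 independent geometric waits), E[trials] = 2/p = 2/(1/5) = 10.

10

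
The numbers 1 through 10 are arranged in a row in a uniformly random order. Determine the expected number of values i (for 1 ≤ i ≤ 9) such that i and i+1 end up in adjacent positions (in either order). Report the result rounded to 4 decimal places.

For each i ∈ {1,…,9}, let Xᵢ = 1 if i and i+1 are adjacent. P(Xᵢ=1) = 2·(10−1)!/10! = 2/10.
By linearity, E[ΣXᵢ] = (9)·(2/10) = 9/5.
≈ 1.8000

1.8000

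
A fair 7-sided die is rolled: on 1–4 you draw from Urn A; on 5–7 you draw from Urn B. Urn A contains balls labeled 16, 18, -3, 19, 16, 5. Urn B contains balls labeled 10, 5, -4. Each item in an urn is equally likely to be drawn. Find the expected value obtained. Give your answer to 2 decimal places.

8.33

E[X | Urn A] = (16 + 18 − 3 + 19 + 16 + 5)/6 = 71/6
E[X | Urn B] = (10 + 5 − 4)/3 = 11/3
E[X] = (4/7)·71/6 + (3/7)·11/3 = 25/3 ≈ 8.33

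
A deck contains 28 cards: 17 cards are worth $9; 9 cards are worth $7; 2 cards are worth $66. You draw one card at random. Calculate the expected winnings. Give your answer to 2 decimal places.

$12.43

E[payout] = (17/28)·9 + (9/28)·7 + (2/28)·66 = 87/7
≈ $12.43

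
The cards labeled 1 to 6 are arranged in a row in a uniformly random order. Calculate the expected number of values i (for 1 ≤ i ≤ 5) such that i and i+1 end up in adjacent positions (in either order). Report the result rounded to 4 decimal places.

1.6667

For each i ∈ {1,…,5}, let Xᵢ = 1 if i and i+1 are adjacent. P(Xᵢ=1) = 2·(6−1)!/6! = 2/6.
By linearity, E[ΣXᵢ] = (5)·(2/6) = 5/3.
≈ 1.6667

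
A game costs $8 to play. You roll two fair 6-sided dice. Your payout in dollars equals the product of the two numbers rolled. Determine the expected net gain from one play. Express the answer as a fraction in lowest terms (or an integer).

Distribution of the product of the two numbers rolled: 1 w.p. 1/36, 2 w.p. 1/18, 3 w.p. 1/18, 4 w.p. 1/12, 5 w.p. 1/18, 6 w.p. 1/9, …
E[payout] = (1/36)·1 + (1/18)·2 + (1/18)·3 + (1/12)·4 + (1/18)·5 + (1/9)·6 + (1/18)·8 + (1/36)·9 + (1/18)·10 + (1/9)·12 + (1/18)·15 + (1/36)·16 + (1/18)·18 + (1/18)·20 + (1/18)·24 + (1/36)·25 + (1/18)·30 + (1/36)·36 = 49/4
Expected profit = 49/4 − 8 = 17/4

17/4 dollars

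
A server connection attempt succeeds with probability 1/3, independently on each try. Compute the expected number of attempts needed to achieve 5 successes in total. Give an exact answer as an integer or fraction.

By linearity (sum of 5 independent geometric waits), E[trials] = 5/p = 5/(1/3) = 15.

15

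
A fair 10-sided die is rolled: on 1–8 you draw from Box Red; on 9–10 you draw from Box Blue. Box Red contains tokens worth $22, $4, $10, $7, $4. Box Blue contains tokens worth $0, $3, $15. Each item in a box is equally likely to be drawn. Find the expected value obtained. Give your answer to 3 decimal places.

$8.720

E[X | Box Red] = (22 + 4 + 10 + 7 + 4)/5 = 47/5
E[X | Box Blue] = (0 + 3 + 15)/3 = 6
E[X] = (4/5)·47/5 + (1/5)·6 = 218/25 ≈ 8.720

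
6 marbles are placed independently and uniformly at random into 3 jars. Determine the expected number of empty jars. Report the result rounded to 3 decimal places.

Let Xⱼ=1 if jar j is empty. P(Xⱼ=1) = ((3-1)/3)^6 = 64/729.
By linearity, E[#empty] = 3·64/729 = 64/243.
≈ 0.263

0.263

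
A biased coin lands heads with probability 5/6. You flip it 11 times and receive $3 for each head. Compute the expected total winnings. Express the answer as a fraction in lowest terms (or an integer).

E[#heads] = 11·5/6 = 55/6 (linearity over flips).
E[winnings] = 3·55/6 = 55/2.

55/2 dollars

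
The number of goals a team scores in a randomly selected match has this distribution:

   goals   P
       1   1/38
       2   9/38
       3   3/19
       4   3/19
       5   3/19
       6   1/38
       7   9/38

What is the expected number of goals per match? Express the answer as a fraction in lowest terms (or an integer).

E[X] = (1/38)·1 + (9/38)·2 + (3/19)·3 + (3/19)·4 + (3/19)·5 + (1/38)·6 + (9/38)·7
     = 80/19

80/19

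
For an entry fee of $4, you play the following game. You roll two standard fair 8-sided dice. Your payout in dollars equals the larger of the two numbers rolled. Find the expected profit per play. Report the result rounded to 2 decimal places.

$1.81

Distribution of the larger of the two numbers rolled: 1 w.p. 1/64, 2 w.p. 3/64, 3 w.p. 5/64, 4 w.p. 7/64, 5 w.p. 9/64, 6 w.p. 11/64, …
E[payout] = (1/64)·1 + (3/64)·2 + (5/64)·3 + (7/64)·4 + (9/64)·5 + (11/64)·6 + (13/64)·7 + (15/64)·8 = 93/16
Expected profit = 93/16 − 4 = 29/16 ≈ $1.81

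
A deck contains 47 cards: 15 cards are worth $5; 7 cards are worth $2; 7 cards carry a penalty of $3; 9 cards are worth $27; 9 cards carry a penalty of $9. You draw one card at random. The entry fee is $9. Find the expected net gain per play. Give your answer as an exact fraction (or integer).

E[payout] = (15/47)·5 + (7/47)·2 + (7/47)·(-3) + (9/47)·27 + (9/47)·(-9) = 230/47
Expected profit = 230/47 − 9 = -193/47

-193/47 dollars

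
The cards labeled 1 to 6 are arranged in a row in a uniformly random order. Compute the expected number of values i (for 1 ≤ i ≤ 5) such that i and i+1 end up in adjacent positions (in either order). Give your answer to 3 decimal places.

For each i ∈ {1,…,5}, let Xᵢ = 1 if i and i+1 are adjacent. P(Xᵢ=1) = 2·(6−1)!/6! = 2/6.
By linearity, E[ΣXᵢ] = (5)·(2/6) = 5/3.
≈ 1.667

1.667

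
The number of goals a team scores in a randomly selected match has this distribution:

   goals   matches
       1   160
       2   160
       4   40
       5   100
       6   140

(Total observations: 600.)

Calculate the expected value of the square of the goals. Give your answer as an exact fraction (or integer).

Total = 600, so P(goals=1) = 160/600, etc.
E[X²] = (4/15)·1 + (4/15)·4 + (1/15)·16 + (1/6)·25 + (7/30)·36
     = 449/30

449/30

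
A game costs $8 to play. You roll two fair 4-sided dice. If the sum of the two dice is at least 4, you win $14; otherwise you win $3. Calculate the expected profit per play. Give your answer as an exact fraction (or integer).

63/16 dollars

E[payout] = (3/16)·3 + (13/16)·14 = 191/16
Expected profit = 191/16 − 8 = 63/16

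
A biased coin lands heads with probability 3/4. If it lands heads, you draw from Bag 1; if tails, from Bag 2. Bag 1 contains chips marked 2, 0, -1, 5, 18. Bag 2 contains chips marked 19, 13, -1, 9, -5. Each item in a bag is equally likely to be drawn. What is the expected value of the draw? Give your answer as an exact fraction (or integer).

107/20

E[X | Bag 1] = (2 + 0 − 1 + 5 + 18)/5 = 24/5
E[X | Bag 2] = (19 + 13 − 1 + 9 − 5)/5 = 7
E[X] = (3/4)·24/5 + (1/4)·7 = 107/20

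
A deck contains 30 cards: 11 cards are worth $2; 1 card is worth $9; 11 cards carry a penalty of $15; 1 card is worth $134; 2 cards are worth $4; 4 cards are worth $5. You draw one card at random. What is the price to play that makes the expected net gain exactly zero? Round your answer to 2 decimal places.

$0.93

E[payout] = (11/30)·2 + (1/30)·9 + (11/30)·(-15) + (1/30)·134 + (2/30)·4 + (4/30)·5 = 14/15
Fair fee = E[payout] = 14/15 ≈ $0.93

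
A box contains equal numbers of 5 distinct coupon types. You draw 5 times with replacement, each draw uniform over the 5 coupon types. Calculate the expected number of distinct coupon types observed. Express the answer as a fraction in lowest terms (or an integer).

2101/625

Let Xⱼ=1 if type j appears at least once. P(Xⱼ=1) = 1 − ((5−1)/5)^5 = 2101/3125.
E[#distinct] = 5·2101/3125 = 2101/625.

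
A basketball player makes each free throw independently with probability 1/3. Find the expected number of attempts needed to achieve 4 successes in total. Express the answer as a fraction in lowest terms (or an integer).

12

By linearity (sum of 4 independent geometric waits), E[trials] = 4/p = 4/(1/3) = 12.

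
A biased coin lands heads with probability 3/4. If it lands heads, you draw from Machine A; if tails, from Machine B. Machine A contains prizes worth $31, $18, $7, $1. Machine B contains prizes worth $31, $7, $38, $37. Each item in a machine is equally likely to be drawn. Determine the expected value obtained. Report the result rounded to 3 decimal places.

E[X | Machine A] = (31 + 18 + 7 + 1)/4 = 57/4
E[X | Machine B] = (31 + 7 + 38 + 37)/4 = 113/4
E[X] = (3/4)·57/4 + (1/4)·113/4 = 71/4 ≈ 17.750

$17.750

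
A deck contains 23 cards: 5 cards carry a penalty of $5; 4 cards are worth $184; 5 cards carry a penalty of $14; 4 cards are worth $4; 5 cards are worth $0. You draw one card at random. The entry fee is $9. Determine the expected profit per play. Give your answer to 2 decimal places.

E[payout] = (5/23)·(-5) + (4/23)·184 + (5/23)·(-14) + (4/23)·4 + (5/23)·0 = 657/23
Expected profit = 657/23 − 9 = 450/23 ≈ $19.57

$19.57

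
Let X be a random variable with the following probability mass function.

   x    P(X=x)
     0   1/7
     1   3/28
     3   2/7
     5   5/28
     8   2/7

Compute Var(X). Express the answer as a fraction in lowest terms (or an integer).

E[X] = (1/7)·0 + (3/28)·1 + (2/7)·3 + (5/28)·5 + (2/7)·8 = 29/7
E[X²] = (1/7)·0 + (3/28)·1 + (2/7)·9 + (5/28)·25 + (2/7)·64 = 178/7
Var(X) = 178/7 − (29/7)² = 405/49

405/49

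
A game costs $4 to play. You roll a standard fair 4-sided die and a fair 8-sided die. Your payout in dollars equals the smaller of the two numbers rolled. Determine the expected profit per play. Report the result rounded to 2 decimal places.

-$1.81

Distribution of the smaller of the two numbers rolled: 1 w.p. 11/32, 2 w.p. 9/32, 3 w.p. 7/32, 4 w.p. 5/32
E[payout] = (11/32)·1 + (9/32)·2 + (7/32)·3 + (5/32)·4 = 35/16
Expected profit = 35/16 − 4 = -29/16 ≈ -$1.81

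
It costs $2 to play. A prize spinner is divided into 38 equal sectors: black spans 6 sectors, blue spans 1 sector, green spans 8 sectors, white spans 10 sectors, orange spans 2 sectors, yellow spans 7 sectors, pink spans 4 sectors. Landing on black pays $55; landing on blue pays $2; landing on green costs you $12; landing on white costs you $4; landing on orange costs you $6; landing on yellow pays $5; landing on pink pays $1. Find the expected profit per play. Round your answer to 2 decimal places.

$3.87

E[payout] = (6/38)·55 + (1/38)·2 + (8/38)·(-12) + (10/38)·(-4) + (2/38)·(-6) + (7/38)·5 + (4/38)·1 = 223/38
Expected profit = 223/38 − 2 = 147/38 ≈ $3.87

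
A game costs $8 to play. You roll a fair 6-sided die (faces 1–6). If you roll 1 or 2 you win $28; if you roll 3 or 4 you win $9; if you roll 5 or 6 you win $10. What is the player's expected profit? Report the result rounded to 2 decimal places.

$7.67

E[payout] = (1/3)·9 + (1/3)·10 + (1/3)·28 = 47/3
Expected profit = 47/3 − 8 = 23/3 ≈ $7.67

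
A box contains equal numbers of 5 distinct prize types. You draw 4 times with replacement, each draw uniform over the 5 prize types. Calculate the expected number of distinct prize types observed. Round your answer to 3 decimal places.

2.952

Let Xⱼ=1 if type j appears at least once. P(Xⱼ=1) = 1 − ((5−1)/5)^4 = 369/625.
E[#distinct] = 5·369/625 = 369/125.
≈ 2.952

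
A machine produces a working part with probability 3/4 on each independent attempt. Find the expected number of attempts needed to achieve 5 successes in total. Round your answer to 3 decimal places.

6.667

By linearity (sum of 5 independent geometric waits), E[trials] = 5/p = 5/(3/4) = 20/3.
≈ 6.667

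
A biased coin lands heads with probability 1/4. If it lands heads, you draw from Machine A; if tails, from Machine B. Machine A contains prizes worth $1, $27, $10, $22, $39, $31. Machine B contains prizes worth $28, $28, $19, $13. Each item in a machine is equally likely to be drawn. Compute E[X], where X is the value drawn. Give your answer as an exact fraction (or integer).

E[X | Machine A] = (1 + 27 + 10 + 22 + 39 + 31)/6 = 65/3
E[X | Machine B] = (28 + 28 + 19 + 13)/4 = 22
E[X] = (1/4)·65/3 + (3/4)·22 = 263/12

263/12 dollars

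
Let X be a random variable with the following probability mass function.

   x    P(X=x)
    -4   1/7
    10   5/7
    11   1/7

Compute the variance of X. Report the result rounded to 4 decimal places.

24.6939

E[X] = (1/7)·(-4) + (5/7)·10 + (1/7)·11 = 57/7
E[X²] = (1/7)·16 + (5/7)·100 + (1/7)·121 = 91
Var(X) = 91 − (57/7)² = 1210/49 ≈ 24.6939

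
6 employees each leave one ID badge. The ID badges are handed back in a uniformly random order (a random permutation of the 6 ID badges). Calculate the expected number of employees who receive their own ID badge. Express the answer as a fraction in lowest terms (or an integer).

Let Xᵢ = 1 if person i gets their own ID badge. For each i, P(Xᵢ=1) = 1/6.
By linearity of expectation, E[X₁+…+X_6] = 6·(1/6) = 1.

1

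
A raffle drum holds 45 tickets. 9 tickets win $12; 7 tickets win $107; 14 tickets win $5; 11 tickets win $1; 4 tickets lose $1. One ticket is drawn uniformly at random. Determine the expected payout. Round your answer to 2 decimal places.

$20.76

E[payout] = (9/45)·12 + (7/45)·107 + (14/45)·5 + (11/45)·1 + (4/45)·(-1) = 934/45
≈ $20.76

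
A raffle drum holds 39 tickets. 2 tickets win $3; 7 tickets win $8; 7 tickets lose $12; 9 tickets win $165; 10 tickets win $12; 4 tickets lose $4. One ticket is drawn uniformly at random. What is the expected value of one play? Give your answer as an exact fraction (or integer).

E[payout] = (2/39)·3 + (7/39)·8 + (7/39)·(-12) + (9/39)·165 + (10/39)·12 + (4/39)·(-4) = 1567/39

1567/39 dollars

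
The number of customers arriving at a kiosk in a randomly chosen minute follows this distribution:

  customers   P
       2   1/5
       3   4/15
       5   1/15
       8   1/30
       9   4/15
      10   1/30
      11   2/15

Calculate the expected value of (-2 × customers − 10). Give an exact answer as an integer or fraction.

-22

E[-2x-10] = (1/5)·(-14) + (4/15)·(-16) + (1/15)·(-20) + (1/30)·(-26) + (4/15)·(-28) + (1/30)·(-30) + (2/15)·(-32)
     = -22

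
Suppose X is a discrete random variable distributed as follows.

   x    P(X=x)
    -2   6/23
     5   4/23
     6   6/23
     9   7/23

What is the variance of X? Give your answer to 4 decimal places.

E[X] = (6/23)·(-2) + (4/23)·5 + (6/23)·6 + (7/23)·9 = 107/23
E[X²] = (6/23)·4 + (4/23)·25 + (6/23)·36 + (7/23)·81 = 907/23
Var(X) = 907/23 − (107/23)² = 9412/529 ≈ 17.7921

17.7921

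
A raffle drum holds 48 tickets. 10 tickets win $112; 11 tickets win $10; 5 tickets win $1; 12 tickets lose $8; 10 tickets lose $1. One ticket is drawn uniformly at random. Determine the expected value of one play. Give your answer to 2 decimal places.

$23.52

E[payout] = (10/48)·112 + (11/48)·10 + (5/48)·1 + (12/48)·(-8) + (10/48)·(-1) = 1129/48
≈ $23.52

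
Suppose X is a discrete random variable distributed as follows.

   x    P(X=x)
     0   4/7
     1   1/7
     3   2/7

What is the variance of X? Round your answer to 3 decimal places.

E[X] = (4/7)·0 + (1/7)·1 + (2/7)·3 = 1
E[X²] = (4/7)·0 + (1/7)·1 + (2/7)·9 = 19/7
Var(X) = 19/7 − (1)² = 12/7 ≈ 1.714

1.714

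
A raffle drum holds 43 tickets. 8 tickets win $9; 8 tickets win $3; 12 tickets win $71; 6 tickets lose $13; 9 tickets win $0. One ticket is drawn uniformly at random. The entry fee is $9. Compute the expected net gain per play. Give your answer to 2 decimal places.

$11.23

E[payout] = (8/43)·9 + (8/43)·3 + (12/43)·71 + (6/43)·(-13) + (9/43)·0 = 870/43
Expected profit = 870/43 − 9 = 483/43 ≈ $11.23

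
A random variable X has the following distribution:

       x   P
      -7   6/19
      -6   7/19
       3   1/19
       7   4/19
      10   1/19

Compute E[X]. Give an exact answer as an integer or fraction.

E[X] = (6/19)·(-7) + (7/19)·(-6) + (1/19)·3 + (4/19)·7 + (1/19)·10
     = -43/19

-43/19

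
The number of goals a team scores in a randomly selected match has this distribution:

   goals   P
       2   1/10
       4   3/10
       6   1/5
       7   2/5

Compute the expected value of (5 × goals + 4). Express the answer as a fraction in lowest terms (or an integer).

E[5x+4] = (1/10)·14 + (3/10)·24 + (1/5)·34 + (2/5)·39
     = 31

31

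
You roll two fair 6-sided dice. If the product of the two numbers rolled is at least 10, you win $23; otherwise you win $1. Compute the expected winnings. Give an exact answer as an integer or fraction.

227/18 dollars

E[payout] = (17/36)·1 + (19/36)·23 = 227/18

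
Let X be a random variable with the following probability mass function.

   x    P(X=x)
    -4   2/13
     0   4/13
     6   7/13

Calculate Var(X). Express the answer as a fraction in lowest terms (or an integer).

2536/169

E[X] = (2/13)·(-4) + (4/13)·0 + (7/13)·6 = 34/13
E[X²] = (2/13)·16 + (4/13)·0 + (7/13)·36 = 284/13
Var(X) = 284/13 − (34/13)² = 2536/169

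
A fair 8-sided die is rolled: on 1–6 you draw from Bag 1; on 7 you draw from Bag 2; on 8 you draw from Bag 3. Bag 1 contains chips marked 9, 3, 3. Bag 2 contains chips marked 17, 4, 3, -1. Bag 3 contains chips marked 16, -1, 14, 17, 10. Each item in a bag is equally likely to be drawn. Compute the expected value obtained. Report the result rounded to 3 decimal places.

E[X | Bag 1] = (9 + 3 + 3)/3 = 5
E[X | Bag 2] = (17 + 4 + 3 − 1)/4 = 23/4
E[X | Bag 3] = (16 − 1 + 14 + 17 + 10)/5 = 56/5
E[X] = (3/4)·5 + (1/8)·23/4 + (1/8)·56/5 = 939/160 ≈ 5.869

5.869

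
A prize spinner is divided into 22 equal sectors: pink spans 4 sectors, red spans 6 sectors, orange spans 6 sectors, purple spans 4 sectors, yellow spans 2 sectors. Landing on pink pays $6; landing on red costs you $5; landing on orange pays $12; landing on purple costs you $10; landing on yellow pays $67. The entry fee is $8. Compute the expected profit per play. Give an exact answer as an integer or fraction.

-8/11 dollars

E[payout] = (4/22)·6 + (6/22)·(-5) + (6/22)·12 + (4/22)·(-10) + (2/22)·67 = 80/11
Expected profit = 80/11 − 8 = -8/11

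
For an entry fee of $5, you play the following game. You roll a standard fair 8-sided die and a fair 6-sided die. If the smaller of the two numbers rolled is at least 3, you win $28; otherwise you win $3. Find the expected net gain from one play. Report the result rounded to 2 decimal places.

$10.50

E[payout] = (1/2)·3 + (1/2)·28 = 31/2
Expected profit = 31/2 − 5 = 21/2 ≈ $10.50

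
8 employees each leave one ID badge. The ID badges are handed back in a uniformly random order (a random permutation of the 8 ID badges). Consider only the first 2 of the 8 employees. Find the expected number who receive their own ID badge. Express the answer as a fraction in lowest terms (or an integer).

Let Xᵢ = 1 if person i gets their own ID badge. For each i, P(Xᵢ=1) = 1/8.
By linearity of expectation, E[X₁+…+X_2] = 2·(1/8) = 1/4.

1/4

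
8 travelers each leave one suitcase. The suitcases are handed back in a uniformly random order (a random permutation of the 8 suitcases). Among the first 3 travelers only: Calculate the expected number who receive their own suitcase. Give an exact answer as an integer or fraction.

3/8

Let Xᵢ = 1 if person i gets their own suitcase. For each i, P(Xᵢ=1) = 1/8.
By linearity of expectation, E[X₁+…+X_3] = 3·(1/8) = 3/8.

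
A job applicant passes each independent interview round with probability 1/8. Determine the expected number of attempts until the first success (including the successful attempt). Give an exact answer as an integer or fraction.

For a geometric distribution, E[trials] = 1/p = 1/(1/8) = 8.

8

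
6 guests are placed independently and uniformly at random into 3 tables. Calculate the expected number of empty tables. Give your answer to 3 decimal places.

Let Xⱼ=1 if table j is empty. P(Xⱼ=1) = ((3-1)/3)^6 = 64/729.
By linearity, E[#empty] = 3·64/729 = 64/243.
≈ 0.263

0.263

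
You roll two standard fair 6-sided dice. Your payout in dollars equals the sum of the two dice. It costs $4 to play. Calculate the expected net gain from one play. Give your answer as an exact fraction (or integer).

Distribution of the sum of the two dice: 2 w.p. 1/36, 3 w.p. 1/18, 4 w.p. 1/12, 5 w.p. 1/9, 6 w.p. 5/36, 7 w.p. 1/6, …
E[payout] = (1/36)·2 + (1/18)·3 + (1/12)·4 + (1/9)·5 + (5/36)·6 + (1/6)·7 + (5/36)·8 + (1/9)·9 + (1/12)·10 + (1/18)·11 + (1/36)·12 = 7
Expected profit = 7 − 4 = 3

$3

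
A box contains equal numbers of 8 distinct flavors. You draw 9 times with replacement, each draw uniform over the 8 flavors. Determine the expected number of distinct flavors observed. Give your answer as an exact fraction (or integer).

93864121/16777216

Let Xⱼ=1 if type j appears at least once. P(Xⱼ=1) = 1 − ((8−1)/8)^9 = 93864121/134217728.
E[#distinct] = 8·93864121/134217728 = 93864121/16777216.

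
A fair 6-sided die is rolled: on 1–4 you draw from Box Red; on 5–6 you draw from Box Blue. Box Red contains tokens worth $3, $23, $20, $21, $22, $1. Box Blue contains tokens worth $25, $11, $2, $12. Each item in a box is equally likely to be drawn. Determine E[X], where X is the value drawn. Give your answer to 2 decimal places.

E[X | Box Red] = (3 + 23 + 20 + 21 + 22 + 1)/6 = 15
E[X | Box Blue] = (25 + 11 + 2 + 12)/4 = 25/2
E[X] = (2/3)·15 + (1/3)·25/2 = 85/6 ≈ 14.17

$14.17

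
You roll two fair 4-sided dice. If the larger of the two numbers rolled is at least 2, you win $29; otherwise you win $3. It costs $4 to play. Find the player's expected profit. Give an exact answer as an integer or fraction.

E[payout] = (1/16)·3 + (15/16)·29 = 219/8
Expected profit = 219/8 − 4 = 187/8

187/8 dollars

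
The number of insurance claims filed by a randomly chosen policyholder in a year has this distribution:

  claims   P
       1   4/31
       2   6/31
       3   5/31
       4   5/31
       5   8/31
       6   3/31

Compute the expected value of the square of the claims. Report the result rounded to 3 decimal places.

E[X²] = (4/31)·1 + (6/31)·4 + (5/31)·9 + (5/31)·16 + (8/31)·25 + (3/31)·36
     = 461/31 ≈ 14.871

14.871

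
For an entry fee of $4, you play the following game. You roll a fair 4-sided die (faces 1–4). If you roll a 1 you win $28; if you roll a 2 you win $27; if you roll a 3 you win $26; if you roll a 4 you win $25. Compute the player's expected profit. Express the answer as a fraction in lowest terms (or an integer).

45/2 dollars

E[payout] = (1/4)·25 + (1/4)·26 + (1/4)·27 + (1/4)·28 = 53/2
Expected profit = 53/2 − 4 = 45/2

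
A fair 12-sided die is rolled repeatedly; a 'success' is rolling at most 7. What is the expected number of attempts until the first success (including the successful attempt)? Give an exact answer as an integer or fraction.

For a geometric distribution, E[trials] = 1/p = 1/(7/12) = 12/7.

12/7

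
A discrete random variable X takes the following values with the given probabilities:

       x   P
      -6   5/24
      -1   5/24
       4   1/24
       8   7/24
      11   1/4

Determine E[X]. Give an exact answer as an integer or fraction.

E[X] = (5/24)·(-6) + (5/24)·(-1) + (1/24)·4 + (7/24)·8 + (1/4)·11
     = 91/24

91/24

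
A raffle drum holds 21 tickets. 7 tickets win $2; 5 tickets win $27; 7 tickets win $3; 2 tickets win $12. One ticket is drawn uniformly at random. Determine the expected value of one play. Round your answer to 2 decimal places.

$9.24

E[payout] = (7/21)·2 + (5/21)·27 + (7/21)·3 + (2/21)·12 = 194/21
≈ $9.24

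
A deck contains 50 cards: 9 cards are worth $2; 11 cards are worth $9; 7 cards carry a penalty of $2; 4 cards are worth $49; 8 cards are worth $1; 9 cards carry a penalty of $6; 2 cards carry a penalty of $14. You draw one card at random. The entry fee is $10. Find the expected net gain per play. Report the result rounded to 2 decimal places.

E[payout] = (9/50)·2 + (11/50)·9 + (7/50)·(-2) + (4/50)·49 + (8/50)·1 + (9/50)·(-6) + (2/50)·(-14) = 9/2
Expected profit = 9/2 − 10 = -11/2 ≈ -$5.50

-$5.50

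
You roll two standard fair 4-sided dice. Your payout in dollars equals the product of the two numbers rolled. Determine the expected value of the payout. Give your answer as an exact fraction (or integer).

Distribution of the product of the two numbers rolled: 1 w.p. 1/16, 2 w.p. 1/8, 3 w.p. 1/8, 4 w.p. 3/16, 6 w.p. 1/8, 8 w.p. 1/8, …
E[payout] = (1/16)·1 + (1/8)·2 + (1/8)·3 + (3/16)·4 + (1/8)·6 + (1/8)·8 + (1/16)·9 + (1/8)·12 + (1/16)·16 = 25/4

25/4 dollars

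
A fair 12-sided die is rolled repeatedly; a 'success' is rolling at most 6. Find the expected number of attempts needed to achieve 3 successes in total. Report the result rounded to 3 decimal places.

6.000

By linearity (sum of 3 independent geometric waits), E[trials] = 3/p = 3/(1/2) = 6.
≈ 6.000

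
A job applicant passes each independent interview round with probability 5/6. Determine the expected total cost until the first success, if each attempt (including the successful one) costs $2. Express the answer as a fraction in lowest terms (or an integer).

12/5 dollars

E[#attempts] = 1/p = 6/5; E[cost] = 2·6/5 = 12/5.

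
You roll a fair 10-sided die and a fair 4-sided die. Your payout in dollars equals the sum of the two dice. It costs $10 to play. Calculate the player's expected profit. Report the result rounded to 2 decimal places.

-$2.00

Distribution of the sum of the two dice: 2 w.p. 1/40, 3 w.p. 1/20, 4 w.p. 3/40, 5 w.p. 1/10, 6 w.p. 1/10, 7 w.p. 1/10, …
E[payout] = (1/40)·2 + (1/20)·3 + (3/40)·4 + (1/10)·5 + (1/10)·6 + (1/10)·7 + (1/10)·8 + (1/10)·9 + (1/10)·10 + (1/10)·11 + (3/40)·12 + (1/20)·13 + (1/40)·14 = 8
Expected profit = 8 − 10 = -2 ≈ -$2.00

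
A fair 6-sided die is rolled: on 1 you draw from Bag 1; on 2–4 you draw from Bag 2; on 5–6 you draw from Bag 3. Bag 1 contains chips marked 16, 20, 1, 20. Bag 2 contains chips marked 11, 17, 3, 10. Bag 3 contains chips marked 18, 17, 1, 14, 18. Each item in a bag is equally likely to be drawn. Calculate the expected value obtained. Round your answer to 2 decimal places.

E[X | Bag 1] = (16 + 20 + 1 + 20)/4 = 57/4
E[X | Bag 2] = (11 + 17 + 3 + 10)/4 = 41/4
E[X | Bag 3] = (18 + 17 + 1 + 14 + 18)/5 = 68/5
E[X] = (1/6)·57/4 + (1/2)·41/4 + (1/3)·68/5 = 361/30 ≈ 12.03

12.03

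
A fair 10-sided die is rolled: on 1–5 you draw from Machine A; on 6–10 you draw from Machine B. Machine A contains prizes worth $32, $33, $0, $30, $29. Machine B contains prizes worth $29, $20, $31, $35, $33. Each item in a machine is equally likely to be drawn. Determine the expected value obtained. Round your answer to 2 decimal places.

$27.20

E[X | Machine A] = (32 + 33 + 0 + 30 + 29)/5 = 124/5
E[X | Machine B] = (29 + 20 + 31 + 35 + 33)/5 = 148/5
E[X] = (1/2)·124/5 + (1/2)·148/5 = 136/5 ≈ 27.20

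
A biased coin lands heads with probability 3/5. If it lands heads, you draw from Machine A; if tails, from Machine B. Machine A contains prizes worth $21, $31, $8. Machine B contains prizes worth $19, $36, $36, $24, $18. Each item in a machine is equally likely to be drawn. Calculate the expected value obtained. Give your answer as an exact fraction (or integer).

566/25 dollars

E[X | Machine A] = (21 + 31 + 8)/3 = 20
E[X | Machine B] = (19 + 36 + 36 + 24 + 18)/5 = 133/5
E[X] = (3/5)·20 + (2/5)·133/5 = 566/25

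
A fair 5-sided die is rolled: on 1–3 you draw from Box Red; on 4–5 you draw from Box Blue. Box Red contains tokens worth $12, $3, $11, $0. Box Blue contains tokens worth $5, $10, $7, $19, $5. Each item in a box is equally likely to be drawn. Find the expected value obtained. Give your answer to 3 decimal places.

$7.580

E[X | Box Red] = (12 + 3 + 11 + 0)/4 = 13/2
E[X | Box Blue] = (5 + 10 + 7 + 19 + 5)/5 = 46/5
E[X] = (3/5)·13/2 + (2/5)·46/5 = 379/50 ≈ 7.580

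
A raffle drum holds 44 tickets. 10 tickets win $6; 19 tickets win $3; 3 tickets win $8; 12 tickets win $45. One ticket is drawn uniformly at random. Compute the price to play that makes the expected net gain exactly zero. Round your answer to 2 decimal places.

$15.48

E[payout] = (10/44)·6 + (19/44)·3 + (3/44)·8 + (12/44)·45 = 681/44
Fair fee = E[payout] = 681/44 ≈ $15.48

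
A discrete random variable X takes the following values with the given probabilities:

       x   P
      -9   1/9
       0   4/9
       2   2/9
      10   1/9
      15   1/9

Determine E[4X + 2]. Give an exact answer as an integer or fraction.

98/9

E[4x+2] = (1/9)·(-34) + (4/9)·2 + (2/9)·10 + (1/9)·42 + (1/9)·62
     = 98/9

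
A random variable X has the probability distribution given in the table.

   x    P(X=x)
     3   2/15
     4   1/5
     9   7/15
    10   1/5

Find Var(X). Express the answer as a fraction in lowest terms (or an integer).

E[X] = (2/15)·3 + (1/5)·4 + (7/15)·9 + (1/5)·10 = 37/5
E[X²] = (2/15)·9 + (1/5)·16 + (7/15)·81 + (1/5)·100 = 311/5
Var(X) = 311/5 − (37/5)² = 186/25

186/25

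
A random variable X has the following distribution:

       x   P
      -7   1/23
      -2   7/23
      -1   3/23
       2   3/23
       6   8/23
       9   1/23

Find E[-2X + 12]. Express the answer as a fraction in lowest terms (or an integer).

198/23

E[-2x+12] = (1/23)·26 + (7/23)·16 + (3/23)·14 + (3/23)·8 + (8/23)·0 + (1/23)·(-6)
     = 198/23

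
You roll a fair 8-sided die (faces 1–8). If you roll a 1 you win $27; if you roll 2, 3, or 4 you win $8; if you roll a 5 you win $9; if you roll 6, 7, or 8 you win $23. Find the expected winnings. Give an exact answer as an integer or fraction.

129/8 dollars

E[payout] = (3/8)·8 + (1/8)·9 + (3/8)·23 + (1/8)·27 = 129/8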